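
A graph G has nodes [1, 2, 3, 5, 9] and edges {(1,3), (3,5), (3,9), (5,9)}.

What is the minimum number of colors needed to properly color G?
χ(G) = 3

Clique number ω(G) = 3 (lower bound: χ ≥ ω).
The clique on [3, 5, 9] has size 3, forcing χ ≥ 3, and the coloring below uses 3 colors, so χ(G) = 3.
A valid 3-coloring: color 1: [2, 3]; color 2: [1, 9]; color 3: [5].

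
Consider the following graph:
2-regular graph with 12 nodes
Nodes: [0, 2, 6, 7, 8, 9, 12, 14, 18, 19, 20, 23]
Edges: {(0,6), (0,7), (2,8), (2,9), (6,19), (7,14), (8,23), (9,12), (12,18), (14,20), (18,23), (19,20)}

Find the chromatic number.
Clique number ω(G) = 2 (lower bound: χ ≥ ω).
The graph is bipartite (no odd cycle), so 2 colors suffice: χ(G) = 2.
A valid 2-coloring: color 1: [0, 8, 9, 14, 18, 19]; color 2: [2, 6, 7, 12, 20, 23].

χ(G) = 2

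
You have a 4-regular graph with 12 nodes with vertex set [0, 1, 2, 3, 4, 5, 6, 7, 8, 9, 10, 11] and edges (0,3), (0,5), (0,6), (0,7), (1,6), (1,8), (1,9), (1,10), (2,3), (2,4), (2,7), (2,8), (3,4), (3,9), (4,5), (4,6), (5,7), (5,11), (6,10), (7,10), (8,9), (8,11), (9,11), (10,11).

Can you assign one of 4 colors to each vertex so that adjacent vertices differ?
Yes, G is 4-colorable

A valid 4-coloring: color 1: [1, 3, 7, 11]; color 2: [0, 4, 8, 10]; color 3: [2, 5, 6, 9].
(χ(G) = 3 ≤ 4.)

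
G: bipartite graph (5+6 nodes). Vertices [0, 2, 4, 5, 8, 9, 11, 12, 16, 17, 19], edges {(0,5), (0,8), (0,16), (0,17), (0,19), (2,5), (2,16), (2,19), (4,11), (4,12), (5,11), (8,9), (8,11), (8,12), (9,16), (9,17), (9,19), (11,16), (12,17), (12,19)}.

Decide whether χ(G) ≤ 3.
A valid 3-coloring: color 1: [0, 2, 9, 11, 12]; color 2: [4, 5, 8, 16, 17, 19].
(χ(G) = 2 ≤ 3.)

Yes, G is 3-colorable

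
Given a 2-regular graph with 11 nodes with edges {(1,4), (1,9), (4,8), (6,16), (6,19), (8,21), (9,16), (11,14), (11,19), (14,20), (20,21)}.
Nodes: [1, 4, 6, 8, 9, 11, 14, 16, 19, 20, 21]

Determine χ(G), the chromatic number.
Clique number ω(G) = 2 (lower bound: χ ≥ ω).
Odd cycle [19, 6, 16, 9, 1, 4, 8, 21, 20, 14, 11] needs 3 colors (χ ≥ 3).
The coloring below uses 3 colors, so χ(G) = 3.
A valid 3-coloring: color 1: [4, 14, 16, 19, 21]; color 2: [1, 6, 8, 11, 20]; color 3: [9].

χ(G) = 3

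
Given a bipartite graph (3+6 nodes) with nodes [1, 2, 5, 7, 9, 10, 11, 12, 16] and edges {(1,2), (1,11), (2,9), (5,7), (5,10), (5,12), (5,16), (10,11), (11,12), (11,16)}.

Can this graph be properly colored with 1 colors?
Edge (1,2) forces its endpoints to differ, so 1 color is not enough.

No, G is not 1-colorable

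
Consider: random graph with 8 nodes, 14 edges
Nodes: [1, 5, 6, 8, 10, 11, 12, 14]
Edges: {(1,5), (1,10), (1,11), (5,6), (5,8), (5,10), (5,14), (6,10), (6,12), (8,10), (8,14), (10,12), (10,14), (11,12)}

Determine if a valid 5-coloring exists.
Yes, G is 5-colorable

A valid 5-coloring: color 1: [10, 11]; color 2: [5, 12]; color 3: [1, 6, 14]; color 4: [8].
(χ(G) = 4 ≤ 5.)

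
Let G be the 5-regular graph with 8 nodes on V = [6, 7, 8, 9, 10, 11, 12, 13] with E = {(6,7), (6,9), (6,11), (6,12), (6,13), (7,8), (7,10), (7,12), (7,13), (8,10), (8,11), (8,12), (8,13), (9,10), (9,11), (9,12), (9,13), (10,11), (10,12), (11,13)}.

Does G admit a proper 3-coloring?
No, G is not 3-colorable

The clique on vertices [7, 8, 10, 12] has size 4 > 3, so it alone needs 4 colors.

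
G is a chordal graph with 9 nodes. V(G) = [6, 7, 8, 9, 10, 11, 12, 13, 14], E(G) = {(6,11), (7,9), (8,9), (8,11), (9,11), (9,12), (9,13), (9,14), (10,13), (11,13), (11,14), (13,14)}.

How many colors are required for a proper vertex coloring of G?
χ(G) = 4

Clique number ω(G) = 4 (lower bound: χ ≥ ω).
The clique on [9, 11, 13, 14] has size 4, forcing χ ≥ 4, and the coloring below uses 4 colors, so χ(G) = 4.
A valid 4-coloring: color 1: [6, 9, 10]; color 2: [7, 11, 12]; color 3: [8, 13]; color 4: [14].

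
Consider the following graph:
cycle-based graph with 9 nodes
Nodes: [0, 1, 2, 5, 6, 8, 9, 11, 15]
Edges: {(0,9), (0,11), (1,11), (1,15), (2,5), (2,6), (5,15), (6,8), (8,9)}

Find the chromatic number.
Clique number ω(G) = 2 (lower bound: χ ≥ ω).
Odd cycle [5, 2, 6, 8, 9, 0, 11, 1, 15] needs 3 colors (χ ≥ 3).
The coloring below uses 3 colors, so χ(G) = 3.
A valid 3-coloring: color 1: [1, 5, 6, 9]; color 2: [0, 2, 8, 15]; color 3: [11].

χ(G) = 3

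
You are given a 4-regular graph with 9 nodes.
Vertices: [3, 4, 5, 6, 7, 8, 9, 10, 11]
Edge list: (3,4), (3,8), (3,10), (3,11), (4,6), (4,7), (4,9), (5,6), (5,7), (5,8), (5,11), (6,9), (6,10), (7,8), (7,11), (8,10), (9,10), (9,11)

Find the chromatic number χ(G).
χ(G) = 3

Clique number ω(G) = 3 (lower bound: χ ≥ ω).
The clique on [3, 8, 10] has size 3, forcing χ ≥ 3, and the coloring below uses 3 colors, so χ(G) = 3.
A valid 3-coloring: color 1: [4, 5, 10]; color 2: [3, 7, 9]; color 3: [6, 8, 11].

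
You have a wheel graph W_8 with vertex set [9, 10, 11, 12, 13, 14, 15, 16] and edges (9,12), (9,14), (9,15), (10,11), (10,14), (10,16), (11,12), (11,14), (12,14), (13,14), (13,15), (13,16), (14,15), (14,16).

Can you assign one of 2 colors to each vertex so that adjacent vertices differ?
No, G is not 2-colorable

The clique on vertices [9, 12, 14] has size 3 > 2, so it alone needs 3 colors.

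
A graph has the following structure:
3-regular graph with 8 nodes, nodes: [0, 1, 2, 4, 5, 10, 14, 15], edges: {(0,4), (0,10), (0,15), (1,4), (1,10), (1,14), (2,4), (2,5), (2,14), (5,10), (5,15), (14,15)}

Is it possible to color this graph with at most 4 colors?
Yes, G is 4-colorable

A valid 4-coloring: color 1: [0, 1, 2]; color 2: [4, 10, 15]; color 3: [5, 14].
(χ(G) = 3 ≤ 4.)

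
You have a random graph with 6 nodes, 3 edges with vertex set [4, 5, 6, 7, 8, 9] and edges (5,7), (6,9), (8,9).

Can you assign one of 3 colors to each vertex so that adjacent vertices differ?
A valid 3-coloring: color 1: [4, 5, 9]; color 2: [6, 7, 8].
(χ(G) = 2 ≤ 3.)

Yes, G is 3-colorable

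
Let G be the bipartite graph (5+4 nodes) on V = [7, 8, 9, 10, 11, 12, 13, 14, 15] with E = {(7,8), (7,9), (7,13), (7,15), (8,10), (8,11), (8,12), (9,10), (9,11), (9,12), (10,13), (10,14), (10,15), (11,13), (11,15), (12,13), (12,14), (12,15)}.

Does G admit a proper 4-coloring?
Yes, G is 4-colorable

A valid 4-coloring: color 1: [7, 10, 11, 12]; color 2: [8, 9, 13, 14, 15].
(χ(G) = 2 ≤ 4.)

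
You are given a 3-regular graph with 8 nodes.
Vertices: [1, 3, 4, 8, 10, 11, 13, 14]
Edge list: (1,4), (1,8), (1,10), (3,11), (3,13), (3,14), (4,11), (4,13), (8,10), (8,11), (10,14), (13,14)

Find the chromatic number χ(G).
Clique number ω(G) = 3 (lower bound: χ ≥ ω).
The clique on [1, 8, 10] has size 3, forcing χ ≥ 3, and the coloring below uses 3 colors, so χ(G) = 3.
A valid 3-coloring: color 1: [4, 8, 14]; color 2: [1, 11, 13]; color 3: [3, 10].

χ(G) = 3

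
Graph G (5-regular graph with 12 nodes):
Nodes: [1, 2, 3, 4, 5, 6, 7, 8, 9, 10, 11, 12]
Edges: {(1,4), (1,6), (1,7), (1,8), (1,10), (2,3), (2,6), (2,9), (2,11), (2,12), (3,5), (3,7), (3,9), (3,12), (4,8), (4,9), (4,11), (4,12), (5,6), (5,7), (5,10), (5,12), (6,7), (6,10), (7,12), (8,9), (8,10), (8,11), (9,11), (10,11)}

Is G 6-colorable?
A valid 6-coloring: color 1: [2, 4, 7, 10]; color 2: [3, 6, 8]; color 3: [1, 5, 9]; color 4: [11, 12].
(χ(G) = 4 ≤ 6.)

Yes, G is 6-colorable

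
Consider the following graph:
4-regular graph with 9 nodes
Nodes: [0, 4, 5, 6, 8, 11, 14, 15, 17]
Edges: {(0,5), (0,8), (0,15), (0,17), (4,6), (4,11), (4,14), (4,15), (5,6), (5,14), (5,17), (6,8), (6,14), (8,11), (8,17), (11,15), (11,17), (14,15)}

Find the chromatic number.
Clique number ω(G) = 3 (lower bound: χ ≥ ω).
The clique on [0, 8, 17] has size 3, forcing χ ≥ 3, and the coloring below uses 3 colors, so χ(G) = 3.
A valid 3-coloring: color 1: [4, 5, 8]; color 2: [0, 11, 14]; color 3: [6, 15, 17].

χ(G) = 3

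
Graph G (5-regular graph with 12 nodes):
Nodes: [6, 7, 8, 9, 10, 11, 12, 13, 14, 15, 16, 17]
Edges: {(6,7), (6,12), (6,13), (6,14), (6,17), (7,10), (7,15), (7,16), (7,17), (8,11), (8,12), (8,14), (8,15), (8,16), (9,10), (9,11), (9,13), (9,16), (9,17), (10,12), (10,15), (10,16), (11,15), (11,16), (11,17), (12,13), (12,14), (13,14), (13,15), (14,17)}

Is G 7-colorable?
A valid 7-coloring: color 1: [7, 11, 14]; color 2: [8, 10, 13, 17]; color 3: [6, 15, 16]; color 4: [9, 12].
(χ(G) = 4 ≤ 7.)

Yes, G is 7-colorable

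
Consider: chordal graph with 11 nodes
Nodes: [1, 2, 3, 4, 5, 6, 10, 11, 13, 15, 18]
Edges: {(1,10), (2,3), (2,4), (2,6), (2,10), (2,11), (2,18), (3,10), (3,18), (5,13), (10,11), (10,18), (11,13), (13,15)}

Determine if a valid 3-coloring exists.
The clique on vertices [2, 3, 10, 18] has size 4 > 3, so it alone needs 4 colors.

No, G is not 3-colorable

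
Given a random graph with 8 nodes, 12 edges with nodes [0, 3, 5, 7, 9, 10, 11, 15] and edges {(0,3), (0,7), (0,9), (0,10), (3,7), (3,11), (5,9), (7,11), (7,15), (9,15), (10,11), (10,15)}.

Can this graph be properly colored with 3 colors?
Yes, G is 3-colorable

A valid 3-coloring: color 1: [0, 5, 11, 15]; color 2: [7, 9, 10]; color 3: [3].
(χ(G) = 3 ≤ 3.)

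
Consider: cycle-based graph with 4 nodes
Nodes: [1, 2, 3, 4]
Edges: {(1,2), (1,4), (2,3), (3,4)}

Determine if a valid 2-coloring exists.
Yes, G is 2-colorable

A valid 2-coloring: color 1: [1, 3]; color 2: [2, 4].
(χ(G) = 2 ≤ 2.)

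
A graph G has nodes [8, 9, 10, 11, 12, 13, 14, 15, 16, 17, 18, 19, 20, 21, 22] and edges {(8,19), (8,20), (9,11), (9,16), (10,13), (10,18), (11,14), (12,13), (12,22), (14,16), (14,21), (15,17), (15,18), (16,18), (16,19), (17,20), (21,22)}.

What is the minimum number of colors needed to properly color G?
χ(G) = 3

Clique number ω(G) = 2 (lower bound: χ ≥ ω).
Odd cycle [19, 8, 20, 17, 15, 18, 16] needs 3 colors (χ ≥ 3).
The coloring below uses 3 colors, so χ(G) = 3.
A valid 3-coloring: color 1: [8, 10, 11, 12, 16, 17, 21]; color 2: [9, 13, 14, 18, 19, 20, 22]; color 3: [15].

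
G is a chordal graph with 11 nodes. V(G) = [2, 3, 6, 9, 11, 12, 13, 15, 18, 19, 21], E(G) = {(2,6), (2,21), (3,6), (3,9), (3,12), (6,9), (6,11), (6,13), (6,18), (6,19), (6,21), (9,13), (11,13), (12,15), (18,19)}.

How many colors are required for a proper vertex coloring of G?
χ(G) = 3

Clique number ω(G) = 3 (lower bound: χ ≥ ω).
The clique on [2, 6, 21] has size 3, forcing χ ≥ 3, and the coloring below uses 3 colors, so χ(G) = 3.
A valid 3-coloring: color 1: [6, 12]; color 2: [2, 3, 13, 15, 18]; color 3: [9, 11, 19, 21].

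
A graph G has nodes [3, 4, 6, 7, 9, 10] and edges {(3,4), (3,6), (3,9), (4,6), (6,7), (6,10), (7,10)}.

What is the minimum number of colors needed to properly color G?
Clique number ω(G) = 3 (lower bound: χ ≥ ω).
The clique on [6, 7, 10] has size 3, forcing χ ≥ 3, and the coloring below uses 3 colors, so χ(G) = 3.
A valid 3-coloring: color 1: [6, 9]; color 2: [3, 7]; color 3: [4, 10].

χ(G) = 3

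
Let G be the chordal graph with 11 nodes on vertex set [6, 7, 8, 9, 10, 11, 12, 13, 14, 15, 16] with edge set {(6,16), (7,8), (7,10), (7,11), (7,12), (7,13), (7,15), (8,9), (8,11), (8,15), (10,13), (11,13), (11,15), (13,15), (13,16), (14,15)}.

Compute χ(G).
χ(G) = 4

Clique number ω(G) = 4 (lower bound: χ ≥ ω).
The clique on [7, 8, 11, 15] has size 4, forcing χ ≥ 4, and the coloring below uses 4 colors, so χ(G) = 4.
A valid 4-coloring: color 1: [7, 9, 14, 16]; color 2: [6, 10, 12, 15]; color 3: [8, 13]; color 4: [11].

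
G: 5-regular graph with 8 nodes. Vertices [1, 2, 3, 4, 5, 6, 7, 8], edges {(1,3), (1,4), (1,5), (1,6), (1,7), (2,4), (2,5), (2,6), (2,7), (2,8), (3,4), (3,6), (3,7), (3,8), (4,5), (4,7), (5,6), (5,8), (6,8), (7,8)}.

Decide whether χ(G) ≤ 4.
Yes, G is 4-colorable

A valid 4-coloring: color 1: [1, 8]; color 2: [5, 7]; color 3: [2, 3]; color 4: [4, 6].
(χ(G) = 4 ≤ 4.)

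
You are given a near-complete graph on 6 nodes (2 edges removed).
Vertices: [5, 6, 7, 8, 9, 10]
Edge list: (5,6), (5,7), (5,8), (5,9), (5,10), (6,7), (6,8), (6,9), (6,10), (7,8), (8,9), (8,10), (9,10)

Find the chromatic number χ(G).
Clique number ω(G) = 5 (lower bound: χ ≥ ω).
The clique on [5, 6, 8, 9, 10] has size 5, forcing χ ≥ 5, and the coloring below uses 5 colors, so χ(G) = 5.
A valid 5-coloring: color 1: [8]; color 2: [6]; color 3: [5]; color 4: [7, 9]; color 5: [10].

χ(G) = 5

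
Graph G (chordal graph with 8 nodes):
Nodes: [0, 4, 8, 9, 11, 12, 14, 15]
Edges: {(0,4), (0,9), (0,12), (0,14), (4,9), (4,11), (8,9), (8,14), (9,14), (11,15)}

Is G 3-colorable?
A valid 3-coloring: color 1: [0, 8, 11]; color 2: [9, 12, 15]; color 3: [4, 14].
(χ(G) = 3 ≤ 3.)

Yes, G is 3-colorable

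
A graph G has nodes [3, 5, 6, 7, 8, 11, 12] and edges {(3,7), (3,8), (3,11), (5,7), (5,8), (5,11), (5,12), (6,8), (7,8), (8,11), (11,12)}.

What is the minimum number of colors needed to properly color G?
χ(G) = 3

Clique number ω(G) = 3 (lower bound: χ ≥ ω).
The clique on [3, 8, 11] has size 3, forcing χ ≥ 3, and the coloring below uses 3 colors, so χ(G) = 3.
A valid 3-coloring: color 1: [8, 12]; color 2: [3, 5, 6]; color 3: [7, 11].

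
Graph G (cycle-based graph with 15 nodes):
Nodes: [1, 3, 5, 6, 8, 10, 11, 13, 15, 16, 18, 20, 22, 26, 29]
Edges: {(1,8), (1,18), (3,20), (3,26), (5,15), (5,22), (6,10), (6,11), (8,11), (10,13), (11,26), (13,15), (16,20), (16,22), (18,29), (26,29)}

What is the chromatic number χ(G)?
χ(G) = 3

Clique number ω(G) = 2 (lower bound: χ ≥ ω).
Odd cycle [16, 22, 5, 15, 13, 10, 6, 11, 26, 3, 20] needs 3 colors (χ ≥ 3).
The coloring below uses 3 colors, so χ(G) = 3.
A valid 3-coloring: color 1: [1, 3, 5, 11, 13, 16, 29]; color 2: [8, 10, 15, 18, 20, 22, 26]; color 3: [6].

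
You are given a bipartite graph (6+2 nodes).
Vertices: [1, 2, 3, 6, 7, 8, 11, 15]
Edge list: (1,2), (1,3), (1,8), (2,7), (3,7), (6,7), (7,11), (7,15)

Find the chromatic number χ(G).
Clique number ω(G) = 2 (lower bound: χ ≥ ω).
The graph is bipartite (no odd cycle), so 2 colors suffice: χ(G) = 2.
A valid 2-coloring: color 1: [1, 7]; color 2: [2, 3, 6, 8, 11, 15].

χ(G) = 2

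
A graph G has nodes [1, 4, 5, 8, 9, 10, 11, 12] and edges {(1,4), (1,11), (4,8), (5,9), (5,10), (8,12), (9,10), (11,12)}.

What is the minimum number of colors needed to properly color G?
Clique number ω(G) = 3 (lower bound: χ ≥ ω).
The clique on [5, 9, 10] has size 3, forcing χ ≥ 3, and the coloring below uses 3 colors, so χ(G) = 3.
A valid 3-coloring: color 1: [8, 10, 11]; color 2: [1, 9, 12]; color 3: [4, 5].

χ(G) = 3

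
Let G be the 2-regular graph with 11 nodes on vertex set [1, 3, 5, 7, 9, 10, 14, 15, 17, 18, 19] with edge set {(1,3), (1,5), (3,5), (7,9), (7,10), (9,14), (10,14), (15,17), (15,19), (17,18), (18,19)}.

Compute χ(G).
χ(G) = 3

Clique number ω(G) = 3 (lower bound: χ ≥ ω).
The clique on [1, 3, 5] has size 3, forcing χ ≥ 3, and the coloring below uses 3 colors, so χ(G) = 3.
A valid 3-coloring: color 1: [3, 9, 10, 17, 19]; color 2: [1, 7, 14, 15, 18]; color 3: [5].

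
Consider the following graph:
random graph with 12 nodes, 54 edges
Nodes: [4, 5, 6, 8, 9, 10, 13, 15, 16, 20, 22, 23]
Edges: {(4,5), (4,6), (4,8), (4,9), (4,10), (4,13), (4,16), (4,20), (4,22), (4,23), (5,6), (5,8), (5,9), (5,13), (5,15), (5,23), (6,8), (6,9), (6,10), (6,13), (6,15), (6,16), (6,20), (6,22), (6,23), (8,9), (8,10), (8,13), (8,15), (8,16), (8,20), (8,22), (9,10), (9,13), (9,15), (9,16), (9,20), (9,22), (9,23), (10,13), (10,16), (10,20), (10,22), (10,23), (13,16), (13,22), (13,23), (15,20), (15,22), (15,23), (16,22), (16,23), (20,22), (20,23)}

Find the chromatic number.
Clique number ω(G) = 8 (lower bound: χ ≥ ω).
The clique on [4, 6, 8, 9, 10, 13, 16, 22] has size 8, forcing χ ≥ 8, and the coloring below uses 8 colors, so χ(G) = 8.
A valid 8-coloring: color 1: [9]; color 2: [6]; color 3: [4, 15]; color 4: [8, 23]; color 5: [13, 20]; color 6: [5, 10]; color 7: [22]; color 8: [16].

χ(G) = 8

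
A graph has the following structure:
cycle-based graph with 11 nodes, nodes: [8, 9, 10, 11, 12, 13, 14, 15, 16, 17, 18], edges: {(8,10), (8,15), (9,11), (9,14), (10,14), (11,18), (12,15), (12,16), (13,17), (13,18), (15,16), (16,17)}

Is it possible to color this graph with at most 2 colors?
No, G is not 2-colorable

The clique on vertices [12, 15, 16] has size 3 > 2, so it alone needs 3 colors.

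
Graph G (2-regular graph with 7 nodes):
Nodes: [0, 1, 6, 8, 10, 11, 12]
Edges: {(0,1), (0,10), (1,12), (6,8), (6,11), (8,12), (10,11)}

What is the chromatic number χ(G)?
χ(G) = 3

Clique number ω(G) = 2 (lower bound: χ ≥ ω).
Odd cycle [11, 10, 0, 1, 12, 8, 6] needs 3 colors (χ ≥ 3).
The coloring below uses 3 colors, so χ(G) = 3.
A valid 3-coloring: color 1: [0, 8, 11]; color 2: [6, 10, 12]; color 3: [1].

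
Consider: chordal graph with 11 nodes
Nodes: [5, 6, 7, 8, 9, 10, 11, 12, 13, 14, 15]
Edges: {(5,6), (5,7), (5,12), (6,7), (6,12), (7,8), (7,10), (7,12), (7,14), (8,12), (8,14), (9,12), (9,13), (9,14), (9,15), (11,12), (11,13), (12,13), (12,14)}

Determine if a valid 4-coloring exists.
Yes, G is 4-colorable

A valid 4-coloring: color 1: [10, 12, 15]; color 2: [7, 9, 11]; color 3: [6, 13, 14]; color 4: [5, 8].
(χ(G) = 4 ≤ 4.)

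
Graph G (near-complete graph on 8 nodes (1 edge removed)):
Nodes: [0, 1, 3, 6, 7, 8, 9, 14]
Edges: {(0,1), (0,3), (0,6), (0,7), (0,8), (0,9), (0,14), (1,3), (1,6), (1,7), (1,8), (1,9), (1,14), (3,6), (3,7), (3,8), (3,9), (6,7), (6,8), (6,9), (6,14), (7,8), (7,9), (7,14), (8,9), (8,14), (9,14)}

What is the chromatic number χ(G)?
χ(G) = 7

Clique number ω(G) = 7 (lower bound: χ ≥ ω).
The clique on [0, 1, 3, 6, 7, 8, 9] has size 7, forcing χ ≥ 7, and the coloring below uses 7 colors, so χ(G) = 7.
A valid 7-coloring: color 1: [6]; color 2: [7]; color 3: [1]; color 4: [8]; color 5: [9]; color 6: [0]; color 7: [3, 14].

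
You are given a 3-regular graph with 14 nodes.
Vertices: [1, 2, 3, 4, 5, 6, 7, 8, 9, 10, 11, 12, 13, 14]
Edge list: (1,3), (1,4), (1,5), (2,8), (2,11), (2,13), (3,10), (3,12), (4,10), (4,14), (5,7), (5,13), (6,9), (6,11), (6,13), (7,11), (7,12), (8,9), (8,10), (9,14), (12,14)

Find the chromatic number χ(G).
Clique number ω(G) = 2 (lower bound: χ ≥ ω).
Odd cycle [5, 7, 11, 2, 13] needs 3 colors (χ ≥ 3).
The coloring below uses 3 colors, so χ(G) = 3.
A valid 3-coloring: color 1: [3, 7, 8, 13, 14]; color 2: [2, 4, 5, 6, 12]; color 3: [1, 9, 10, 11].

χ(G) = 3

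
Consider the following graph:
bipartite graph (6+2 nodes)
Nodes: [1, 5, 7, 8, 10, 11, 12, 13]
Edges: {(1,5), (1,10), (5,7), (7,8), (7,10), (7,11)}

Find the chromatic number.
χ(G) = 2

Clique number ω(G) = 2 (lower bound: χ ≥ ω).
The graph is bipartite (no odd cycle), so 2 colors suffice: χ(G) = 2.
A valid 2-coloring: color 1: [1, 7, 12, 13]; color 2: [5, 8, 10, 11].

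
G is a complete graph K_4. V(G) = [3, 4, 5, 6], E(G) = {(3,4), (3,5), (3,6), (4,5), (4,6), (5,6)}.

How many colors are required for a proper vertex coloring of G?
Clique number ω(G) = 4 (lower bound: χ ≥ ω).
The clique on [3, 4, 5, 6] has size 4, forcing χ ≥ 4, and the coloring below uses 4 colors, so χ(G) = 4.
A valid 4-coloring: color 1: [6]; color 2: [5]; color 3: [4]; color 4: [3].

χ(G) = 4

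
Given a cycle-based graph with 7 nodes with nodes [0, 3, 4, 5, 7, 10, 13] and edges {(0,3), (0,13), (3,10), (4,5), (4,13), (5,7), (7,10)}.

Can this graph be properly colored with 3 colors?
A valid 3-coloring: color 1: [0, 4, 7]; color 2: [3, 5, 13]; color 3: [10].
(χ(G) = 3 ≤ 3.)

Yes, G is 3-colorable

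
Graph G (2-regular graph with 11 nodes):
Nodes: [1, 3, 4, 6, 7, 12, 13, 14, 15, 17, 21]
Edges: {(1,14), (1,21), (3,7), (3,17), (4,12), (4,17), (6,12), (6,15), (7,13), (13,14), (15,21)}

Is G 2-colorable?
No, G is not 2-colorable

Odd cycle [15, 21, 1, 14, 13, 7, 3, 17, 4, 12, 6] needs 3 colors (χ ≥ 3).
Hence χ(G) ≥ 3 > 2, so no proper 2-coloring exists.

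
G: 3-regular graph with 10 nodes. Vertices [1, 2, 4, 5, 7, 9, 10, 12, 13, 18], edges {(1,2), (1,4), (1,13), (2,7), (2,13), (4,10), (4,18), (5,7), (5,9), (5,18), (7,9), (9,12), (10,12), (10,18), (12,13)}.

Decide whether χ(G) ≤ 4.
Yes, G is 4-colorable

A valid 4-coloring: color 1: [1, 7, 12, 18]; color 2: [2, 5, 10]; color 3: [4, 9, 13].
(χ(G) = 3 ≤ 4.)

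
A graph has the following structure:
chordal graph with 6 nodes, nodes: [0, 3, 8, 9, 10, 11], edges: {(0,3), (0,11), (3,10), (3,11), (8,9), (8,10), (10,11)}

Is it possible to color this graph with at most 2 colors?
The clique on vertices [0, 3, 11] has size 3 > 2, so it alone needs 3 colors.

No, G is not 2-colorable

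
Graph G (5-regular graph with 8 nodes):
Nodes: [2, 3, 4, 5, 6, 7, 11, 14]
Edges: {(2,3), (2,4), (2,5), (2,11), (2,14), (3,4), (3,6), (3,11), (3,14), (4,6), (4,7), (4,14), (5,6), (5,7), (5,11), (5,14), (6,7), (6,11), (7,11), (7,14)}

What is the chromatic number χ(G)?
Clique number ω(G) = 4 (lower bound: χ ≥ ω).
The clique on [2, 3, 4, 14] has size 4, forcing χ ≥ 4, and the coloring below uses 4 colors, so χ(G) = 4.
A valid 4-coloring: color 1: [4, 11]; color 2: [2, 7]; color 3: [3, 5]; color 4: [6, 14].

χ(G) = 4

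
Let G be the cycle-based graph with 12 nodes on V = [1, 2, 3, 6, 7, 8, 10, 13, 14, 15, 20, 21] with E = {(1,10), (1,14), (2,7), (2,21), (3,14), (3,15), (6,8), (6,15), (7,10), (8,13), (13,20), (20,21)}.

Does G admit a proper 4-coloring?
A valid 4-coloring: color 1: [2, 8, 10, 14, 15, 20]; color 2: [1, 3, 6, 7, 13, 21].
(χ(G) = 2 ≤ 4.)

Yes, G is 4-colorable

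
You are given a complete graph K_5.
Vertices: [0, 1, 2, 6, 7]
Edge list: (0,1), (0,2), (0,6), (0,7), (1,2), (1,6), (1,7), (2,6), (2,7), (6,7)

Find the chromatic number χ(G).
χ(G) = 5

Clique number ω(G) = 5 (lower bound: χ ≥ ω).
The clique on [0, 1, 2, 6, 7] has size 5, forcing χ ≥ 5, and the coloring below uses 5 colors, so χ(G) = 5.
A valid 5-coloring: color 1: [2]; color 2: [0]; color 3: [6]; color 4: [1]; color 5: [7].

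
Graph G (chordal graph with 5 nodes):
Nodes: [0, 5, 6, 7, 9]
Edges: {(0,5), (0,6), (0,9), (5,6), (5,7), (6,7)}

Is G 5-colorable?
Yes, G is 5-colorable

A valid 5-coloring: color 1: [0, 7]; color 2: [6, 9]; color 3: [5].
(χ(G) = 3 ≤ 5.)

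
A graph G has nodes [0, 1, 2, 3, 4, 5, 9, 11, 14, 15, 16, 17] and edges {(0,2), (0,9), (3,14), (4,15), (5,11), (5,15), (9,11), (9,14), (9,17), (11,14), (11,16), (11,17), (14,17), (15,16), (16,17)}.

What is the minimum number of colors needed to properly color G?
Clique number ω(G) = 4 (lower bound: χ ≥ ω).
The clique on [9, 11, 14, 17] has size 4, forcing χ ≥ 4, and the coloring below uses 4 colors, so χ(G) = 4.
A valid 4-coloring: color 1: [0, 1, 3, 11, 15]; color 2: [2, 4, 5, 14, 16]; color 3: [9]; color 4: [17].

χ(G) = 4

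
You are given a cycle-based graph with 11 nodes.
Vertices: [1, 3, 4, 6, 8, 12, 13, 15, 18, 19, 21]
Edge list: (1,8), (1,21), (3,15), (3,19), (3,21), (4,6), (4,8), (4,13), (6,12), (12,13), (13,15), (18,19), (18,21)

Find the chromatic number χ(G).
Clique number ω(G) = 2 (lower bound: χ ≥ ω).
Odd cycle [1, 21, 3, 15, 13, 4, 8] needs 3 colors (χ ≥ 3).
The coloring below uses 3 colors, so χ(G) = 3.
A valid 3-coloring: color 1: [1, 3, 4, 12, 18]; color 2: [6, 8, 13, 19, 21]; color 3: [15].

χ(G) = 3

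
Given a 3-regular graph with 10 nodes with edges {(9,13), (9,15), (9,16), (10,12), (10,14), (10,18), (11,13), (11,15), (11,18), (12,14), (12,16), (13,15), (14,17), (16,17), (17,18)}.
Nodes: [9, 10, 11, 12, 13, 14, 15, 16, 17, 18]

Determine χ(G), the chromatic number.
Clique number ω(G) = 3 (lower bound: χ ≥ ω).
The clique on [9, 13, 15] has size 3, forcing χ ≥ 3, and the coloring below uses 3 colors, so χ(G) = 3.
A valid 3-coloring: color 1: [9, 10, 11, 17]; color 2: [12, 15, 18]; color 3: [13, 14, 16].

χ(G) = 3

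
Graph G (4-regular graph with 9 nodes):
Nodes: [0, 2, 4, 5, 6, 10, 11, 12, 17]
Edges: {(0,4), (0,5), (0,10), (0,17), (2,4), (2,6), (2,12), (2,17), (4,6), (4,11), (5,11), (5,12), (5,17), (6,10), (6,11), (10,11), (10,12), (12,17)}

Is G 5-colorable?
Yes, G is 5-colorable

A valid 5-coloring: color 1: [0, 2, 11]; color 2: [4, 10, 17]; color 3: [6, 12]; color 4: [5].
(χ(G) = 4 ≤ 5.)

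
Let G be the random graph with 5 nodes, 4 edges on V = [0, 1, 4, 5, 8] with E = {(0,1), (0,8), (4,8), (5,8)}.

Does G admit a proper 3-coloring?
A valid 3-coloring: color 1: [1, 8]; color 2: [0, 4, 5].
(χ(G) = 2 ≤ 3.)

Yes, G is 3-colorable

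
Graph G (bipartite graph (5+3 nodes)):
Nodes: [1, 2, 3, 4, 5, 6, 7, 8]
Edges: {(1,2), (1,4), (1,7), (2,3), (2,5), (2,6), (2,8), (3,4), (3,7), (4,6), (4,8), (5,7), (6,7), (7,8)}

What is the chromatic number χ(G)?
Clique number ω(G) = 2 (lower bound: χ ≥ ω).
The graph is bipartite (no odd cycle), so 2 colors suffice: χ(G) = 2.
A valid 2-coloring: color 1: [2, 4, 7]; color 2: [1, 3, 5, 6, 8].

χ(G) = 2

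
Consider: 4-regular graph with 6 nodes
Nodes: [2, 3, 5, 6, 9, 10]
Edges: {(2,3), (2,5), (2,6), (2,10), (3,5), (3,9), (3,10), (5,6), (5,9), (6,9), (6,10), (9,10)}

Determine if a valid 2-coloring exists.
The clique on vertices [3, 9, 10] has size 3 > 2, so it alone needs 3 colors.

No, G is not 2-colorable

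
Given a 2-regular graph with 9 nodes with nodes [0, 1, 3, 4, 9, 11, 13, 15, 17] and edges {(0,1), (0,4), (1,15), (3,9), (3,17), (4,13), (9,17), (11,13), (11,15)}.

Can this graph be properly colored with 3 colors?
A valid 3-coloring: color 1: [0, 13, 15, 17]; color 2: [1, 3, 4, 11]; color 3: [9].
(χ(G) = 3 ≤ 3.)

Yes, G is 3-colorable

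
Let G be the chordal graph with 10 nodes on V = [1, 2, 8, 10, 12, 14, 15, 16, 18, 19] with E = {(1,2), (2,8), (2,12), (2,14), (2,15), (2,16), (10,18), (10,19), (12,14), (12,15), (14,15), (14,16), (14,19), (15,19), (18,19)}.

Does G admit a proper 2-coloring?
No, G is not 2-colorable

The clique on vertices [2, 12, 14, 15] has size 4 > 2, so it alone needs 4 colors.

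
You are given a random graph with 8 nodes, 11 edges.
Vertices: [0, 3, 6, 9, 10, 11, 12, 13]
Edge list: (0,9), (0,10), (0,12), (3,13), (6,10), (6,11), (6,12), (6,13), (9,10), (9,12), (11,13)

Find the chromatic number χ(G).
χ(G) = 3

Clique number ω(G) = 3 (lower bound: χ ≥ ω).
The clique on [0, 9, 10] has size 3, forcing χ ≥ 3, and the coloring below uses 3 colors, so χ(G) = 3.
A valid 3-coloring: color 1: [0, 3, 6]; color 2: [10, 12, 13]; color 3: [9, 11].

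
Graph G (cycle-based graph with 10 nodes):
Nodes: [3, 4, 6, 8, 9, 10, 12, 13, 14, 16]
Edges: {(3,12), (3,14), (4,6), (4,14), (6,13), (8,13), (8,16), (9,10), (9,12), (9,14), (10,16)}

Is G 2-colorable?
A valid 2-coloring: color 1: [3, 4, 9, 13, 16]; color 2: [6, 8, 10, 12, 14].
(χ(G) = 2 ≤ 2.)

Yes, G is 2-colorable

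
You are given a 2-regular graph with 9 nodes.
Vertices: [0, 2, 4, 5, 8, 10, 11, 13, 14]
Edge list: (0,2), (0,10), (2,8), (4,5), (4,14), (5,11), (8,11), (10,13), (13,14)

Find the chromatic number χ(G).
Clique number ω(G) = 2 (lower bound: χ ≥ ω).
Odd cycle [8, 11, 5, 4, 14, 13, 10, 0, 2] needs 3 colors (χ ≥ 3).
The coloring below uses 3 colors, so χ(G) = 3.
A valid 3-coloring: color 1: [0, 4, 8, 13]; color 2: [2, 5, 10, 14]; color 3: [11].

χ(G) = 3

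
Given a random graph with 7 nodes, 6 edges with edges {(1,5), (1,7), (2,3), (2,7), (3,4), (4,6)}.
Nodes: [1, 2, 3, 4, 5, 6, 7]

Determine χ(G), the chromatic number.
χ(G) = 2

Clique number ω(G) = 2 (lower bound: χ ≥ ω).
The graph is bipartite (no odd cycle), so 2 colors suffice: χ(G) = 2.
A valid 2-coloring: color 1: [1, 2, 4]; color 2: [3, 5, 6, 7].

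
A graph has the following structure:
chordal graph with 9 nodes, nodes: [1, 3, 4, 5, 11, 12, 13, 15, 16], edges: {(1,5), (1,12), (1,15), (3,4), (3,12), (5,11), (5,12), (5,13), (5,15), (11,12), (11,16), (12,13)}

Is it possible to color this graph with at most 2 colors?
The clique on vertices [1, 5, 12] has size 3 > 2, so it alone needs 3 colors.

No, G is not 2-colorable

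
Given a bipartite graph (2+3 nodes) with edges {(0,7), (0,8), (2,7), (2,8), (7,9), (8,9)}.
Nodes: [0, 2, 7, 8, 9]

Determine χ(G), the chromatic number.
χ(G) = 2

Clique number ω(G) = 2 (lower bound: χ ≥ ω).
The graph is bipartite (no odd cycle), so 2 colors suffice: χ(G) = 2.
A valid 2-coloring: color 1: [7, 8]; color 2: [0, 2, 9].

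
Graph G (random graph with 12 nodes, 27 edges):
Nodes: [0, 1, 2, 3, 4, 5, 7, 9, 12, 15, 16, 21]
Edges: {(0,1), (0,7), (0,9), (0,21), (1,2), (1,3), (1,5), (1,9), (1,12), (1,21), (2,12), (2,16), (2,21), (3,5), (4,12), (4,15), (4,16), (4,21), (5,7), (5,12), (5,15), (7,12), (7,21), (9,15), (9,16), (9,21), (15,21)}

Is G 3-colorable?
No, G is not 3-colorable

The clique on vertices [0, 1, 9, 21] has size 4 > 3, so it alone needs 4 colors.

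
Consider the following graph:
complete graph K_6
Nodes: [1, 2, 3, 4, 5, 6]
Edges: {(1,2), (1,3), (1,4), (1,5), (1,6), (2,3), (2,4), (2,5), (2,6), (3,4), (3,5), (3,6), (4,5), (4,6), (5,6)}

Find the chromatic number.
Clique number ω(G) = 6 (lower bound: χ ≥ ω).
The clique on [1, 2, 3, 4, 5, 6] has size 6, forcing χ ≥ 6, and the coloring below uses 6 colors, so χ(G) = 6.
A valid 6-coloring: color 1: [4]; color 2: [3]; color 3: [6]; color 4: [5]; color 5: [1]; color 6: [2].

χ(G) = 6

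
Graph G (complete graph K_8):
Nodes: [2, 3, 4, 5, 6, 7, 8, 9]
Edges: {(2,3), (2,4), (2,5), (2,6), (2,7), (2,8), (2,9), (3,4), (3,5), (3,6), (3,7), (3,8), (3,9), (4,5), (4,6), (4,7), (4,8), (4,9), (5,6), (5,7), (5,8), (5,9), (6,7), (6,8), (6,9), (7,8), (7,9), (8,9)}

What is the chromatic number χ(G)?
Clique number ω(G) = 8 (lower bound: χ ≥ ω).
The clique on [2, 3, 4, 5, 6, 7, 8, 9] has size 8, forcing χ ≥ 8, and the coloring below uses 8 colors, so χ(G) = 8.
A valid 8-coloring: color 1: [5]; color 2: [4]; color 3: [7]; color 4: [8]; color 5: [3]; color 6: [6]; color 7: [9]; color 8: [2].

χ(G) = 8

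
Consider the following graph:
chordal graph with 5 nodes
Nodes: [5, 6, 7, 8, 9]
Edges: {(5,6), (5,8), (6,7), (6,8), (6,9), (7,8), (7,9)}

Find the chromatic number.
χ(G) = 3

Clique number ω(G) = 3 (lower bound: χ ≥ ω).
The clique on [5, 6, 8] has size 3, forcing χ ≥ 3, and the coloring below uses 3 colors, so χ(G) = 3.
A valid 3-coloring: color 1: [6]; color 2: [5, 7]; color 3: [8, 9].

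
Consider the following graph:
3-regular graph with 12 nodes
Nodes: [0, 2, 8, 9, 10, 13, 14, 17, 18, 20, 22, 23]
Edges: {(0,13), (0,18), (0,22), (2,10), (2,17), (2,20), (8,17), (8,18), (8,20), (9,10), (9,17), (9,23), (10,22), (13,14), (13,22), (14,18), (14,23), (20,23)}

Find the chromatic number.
χ(G) = 3

Clique number ω(G) = 3 (lower bound: χ ≥ ω).
The clique on [0, 13, 22] has size 3, forcing χ ≥ 3, and the coloring below uses 3 colors, so χ(G) = 3.
A valid 3-coloring: color 1: [0, 2, 8, 9, 14]; color 2: [10, 13, 17, 18, 23]; color 3: [20, 22].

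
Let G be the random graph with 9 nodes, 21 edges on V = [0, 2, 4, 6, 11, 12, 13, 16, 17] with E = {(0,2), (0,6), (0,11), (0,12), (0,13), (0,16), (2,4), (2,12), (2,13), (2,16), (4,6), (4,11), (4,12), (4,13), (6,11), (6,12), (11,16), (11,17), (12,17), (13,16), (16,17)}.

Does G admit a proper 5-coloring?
A valid 5-coloring: color 1: [0, 4, 17]; color 2: [12, 16]; color 3: [2, 11]; color 4: [6, 13].
(χ(G) = 4 ≤ 5.)

Yes, G is 5-colorable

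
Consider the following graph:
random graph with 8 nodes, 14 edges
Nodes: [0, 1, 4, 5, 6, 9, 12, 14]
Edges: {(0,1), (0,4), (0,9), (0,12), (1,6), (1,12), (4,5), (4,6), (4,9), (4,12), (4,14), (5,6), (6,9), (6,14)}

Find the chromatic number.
χ(G) = 3

Clique number ω(G) = 3 (lower bound: χ ≥ ω).
The clique on [0, 1, 12] has size 3, forcing χ ≥ 3, and the coloring below uses 3 colors, so χ(G) = 3.
A valid 3-coloring: color 1: [1, 4]; color 2: [0, 6]; color 3: [5, 9, 12, 14].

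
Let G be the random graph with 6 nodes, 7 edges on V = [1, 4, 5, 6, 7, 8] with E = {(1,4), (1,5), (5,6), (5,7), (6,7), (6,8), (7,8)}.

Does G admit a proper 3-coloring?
A valid 3-coloring: color 1: [1, 6]; color 2: [4, 7]; color 3: [5, 8].
(χ(G) = 3 ≤ 3.)

Yes, G is 3-colorable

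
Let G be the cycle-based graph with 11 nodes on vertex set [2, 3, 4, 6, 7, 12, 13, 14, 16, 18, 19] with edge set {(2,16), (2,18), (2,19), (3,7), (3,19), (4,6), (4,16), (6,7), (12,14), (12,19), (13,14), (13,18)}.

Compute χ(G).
χ(G) = 3

Clique number ω(G) = 2 (lower bound: χ ≥ ω).
Odd cycle [19, 3, 7, 6, 4, 16, 2] needs 3 colors (χ ≥ 3).
The coloring below uses 3 colors, so χ(G) = 3.
A valid 3-coloring: color 1: [2, 3, 6, 12, 13]; color 2: [7, 14, 16, 18, 19]; color 3: [4].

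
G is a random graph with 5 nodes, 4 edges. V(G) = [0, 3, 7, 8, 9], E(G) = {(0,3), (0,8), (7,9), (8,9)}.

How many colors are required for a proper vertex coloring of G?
χ(G) = 2

Clique number ω(G) = 2 (lower bound: χ ≥ ω).
The graph is bipartite (no odd cycle), so 2 colors suffice: χ(G) = 2.
A valid 2-coloring: color 1: [0, 9]; color 2: [3, 7, 8].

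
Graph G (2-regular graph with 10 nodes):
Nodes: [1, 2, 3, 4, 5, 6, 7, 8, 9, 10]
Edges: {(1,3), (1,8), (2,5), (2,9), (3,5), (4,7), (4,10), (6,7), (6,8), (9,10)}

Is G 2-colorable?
A valid 2-coloring: color 1: [1, 4, 5, 6, 9]; color 2: [2, 3, 7, 8, 10].
(χ(G) = 2 ≤ 2.)

Yes, G is 2-colorable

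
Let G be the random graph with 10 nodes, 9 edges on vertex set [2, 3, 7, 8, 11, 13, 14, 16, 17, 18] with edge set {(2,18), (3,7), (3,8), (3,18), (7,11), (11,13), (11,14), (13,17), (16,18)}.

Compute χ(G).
Clique number ω(G) = 2 (lower bound: χ ≥ ω).
The graph is bipartite (no odd cycle), so 2 colors suffice: χ(G) = 2.
A valid 2-coloring: color 1: [2, 3, 11, 16, 17]; color 2: [7, 8, 13, 14, 18].

χ(G) = 2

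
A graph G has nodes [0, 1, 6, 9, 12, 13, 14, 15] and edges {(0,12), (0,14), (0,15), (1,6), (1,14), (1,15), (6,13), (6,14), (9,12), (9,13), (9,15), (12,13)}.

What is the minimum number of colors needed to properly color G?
χ(G) = 3

Clique number ω(G) = 3 (lower bound: χ ≥ ω).
The clique on [1, 6, 14] has size 3, forcing χ ≥ 3, and the coloring below uses 3 colors, so χ(G) = 3.
A valid 3-coloring: color 1: [0, 6, 9]; color 2: [1, 13]; color 3: [12, 14, 15].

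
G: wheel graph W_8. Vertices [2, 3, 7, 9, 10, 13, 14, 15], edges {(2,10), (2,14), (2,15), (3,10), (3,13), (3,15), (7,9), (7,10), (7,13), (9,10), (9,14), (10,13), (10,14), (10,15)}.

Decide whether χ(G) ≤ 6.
A valid 6-coloring: color 1: [10]; color 2: [13, 14, 15]; color 3: [2, 3, 9]; color 4: [7].
(χ(G) = 4 ≤ 6.)

Yes, G is 6-colorable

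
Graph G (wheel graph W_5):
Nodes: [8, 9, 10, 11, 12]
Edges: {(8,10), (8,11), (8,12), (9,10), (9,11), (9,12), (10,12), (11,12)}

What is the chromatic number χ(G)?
χ(G) = 3

Clique number ω(G) = 3 (lower bound: χ ≥ ω).
The clique on [8, 10, 12] has size 3, forcing χ ≥ 3, and the coloring below uses 3 colors, so χ(G) = 3.
A valid 3-coloring: color 1: [12]; color 2: [10, 11]; color 3: [8, 9].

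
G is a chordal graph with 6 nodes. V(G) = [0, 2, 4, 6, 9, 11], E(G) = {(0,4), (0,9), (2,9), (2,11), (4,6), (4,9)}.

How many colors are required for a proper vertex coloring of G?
Clique number ω(G) = 3 (lower bound: χ ≥ ω).
The clique on [0, 4, 9] has size 3, forcing χ ≥ 3, and the coloring below uses 3 colors, so χ(G) = 3.
A valid 3-coloring: color 1: [6, 9, 11]; color 2: [2, 4]; color 3: [0].

χ(G) = 3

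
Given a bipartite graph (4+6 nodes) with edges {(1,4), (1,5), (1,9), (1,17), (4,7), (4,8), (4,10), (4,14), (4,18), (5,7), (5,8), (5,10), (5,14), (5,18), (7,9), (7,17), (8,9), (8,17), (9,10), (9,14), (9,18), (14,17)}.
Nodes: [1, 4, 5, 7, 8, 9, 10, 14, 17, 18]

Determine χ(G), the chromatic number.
Clique number ω(G) = 2 (lower bound: χ ≥ ω).
The graph is bipartite (no odd cycle), so 2 colors suffice: χ(G) = 2.
A valid 2-coloring: color 1: [4, 5, 9, 17]; color 2: [1, 7, 8, 10, 14, 18].

χ(G) = 2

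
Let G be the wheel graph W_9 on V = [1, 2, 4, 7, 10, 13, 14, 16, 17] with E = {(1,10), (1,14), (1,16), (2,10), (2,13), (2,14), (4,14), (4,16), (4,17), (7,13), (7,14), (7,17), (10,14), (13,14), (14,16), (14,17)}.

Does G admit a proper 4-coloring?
A valid 4-coloring: color 1: [14]; color 2: [1, 2, 4, 7]; color 3: [10, 13, 16, 17].
(χ(G) = 3 ≤ 4.)

Yes, G is 4-colorable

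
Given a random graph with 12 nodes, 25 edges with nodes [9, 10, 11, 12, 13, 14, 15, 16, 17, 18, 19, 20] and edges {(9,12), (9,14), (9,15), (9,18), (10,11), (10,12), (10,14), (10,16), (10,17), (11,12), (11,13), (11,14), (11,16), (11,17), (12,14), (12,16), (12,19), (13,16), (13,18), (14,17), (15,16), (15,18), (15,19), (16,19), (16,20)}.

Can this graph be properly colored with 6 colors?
Yes, G is 6-colorable

A valid 6-coloring: color 1: [14, 16, 18]; color 2: [9, 11, 19, 20]; color 3: [12, 13, 15, 17]; color 4: [10].
(χ(G) = 4 ≤ 6.)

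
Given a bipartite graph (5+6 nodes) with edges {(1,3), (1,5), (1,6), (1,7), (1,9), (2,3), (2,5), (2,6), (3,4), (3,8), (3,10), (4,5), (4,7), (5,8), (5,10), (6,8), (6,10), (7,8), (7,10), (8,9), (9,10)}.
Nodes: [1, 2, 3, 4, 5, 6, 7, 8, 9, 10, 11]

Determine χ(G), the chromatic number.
Clique number ω(G) = 2 (lower bound: χ ≥ ω).
The graph is bipartite (no odd cycle), so 2 colors suffice: χ(G) = 2.
A valid 2-coloring: color 1: [1, 2, 4, 8, 10, 11]; color 2: [3, 5, 6, 7, 9].

χ(G) = 2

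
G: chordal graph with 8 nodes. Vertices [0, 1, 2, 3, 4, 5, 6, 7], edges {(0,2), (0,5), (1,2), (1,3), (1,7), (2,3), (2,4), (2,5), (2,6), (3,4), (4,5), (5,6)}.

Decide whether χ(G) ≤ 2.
The clique on vertices [1, 2, 3] has size 3 > 2, so it alone needs 3 colors.

No, G is not 2-colorable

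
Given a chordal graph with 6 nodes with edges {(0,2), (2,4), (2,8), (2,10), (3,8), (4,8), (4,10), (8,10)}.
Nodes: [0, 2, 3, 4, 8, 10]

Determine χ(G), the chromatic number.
Clique number ω(G) = 4 (lower bound: χ ≥ ω).
The clique on [2, 4, 8, 10] has size 4, forcing χ ≥ 4, and the coloring below uses 4 colors, so χ(G) = 4.
A valid 4-coloring: color 1: [0, 8]; color 2: [2, 3]; color 3: [4]; color 4: [10].

χ(G) = 4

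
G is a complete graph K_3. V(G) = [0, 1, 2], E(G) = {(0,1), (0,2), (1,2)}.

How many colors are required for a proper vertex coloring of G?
χ(G) = 3

Clique number ω(G) = 3 (lower bound: χ ≥ ω).
The clique on [0, 1, 2] has size 3, forcing χ ≥ 3, and the coloring below uses 3 colors, so χ(G) = 3.
A valid 3-coloring: color 1: [1]; color 2: [0]; color 3: [2].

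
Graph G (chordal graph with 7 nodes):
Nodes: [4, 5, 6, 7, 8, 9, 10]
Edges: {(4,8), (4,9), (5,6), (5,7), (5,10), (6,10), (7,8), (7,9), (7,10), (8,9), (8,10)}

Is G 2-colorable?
No, G is not 2-colorable

The clique on vertices [4, 8, 9] has size 3 > 2, so it alone needs 3 colors.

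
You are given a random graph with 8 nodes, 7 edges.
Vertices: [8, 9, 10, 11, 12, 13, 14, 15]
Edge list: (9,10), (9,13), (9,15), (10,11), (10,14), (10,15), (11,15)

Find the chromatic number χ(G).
χ(G) = 3

Clique number ω(G) = 3 (lower bound: χ ≥ ω).
The clique on [9, 10, 15] has size 3, forcing χ ≥ 3, and the coloring below uses 3 colors, so χ(G) = 3.
A valid 3-coloring: color 1: [8, 10, 12, 13]; color 2: [14, 15]; color 3: [9, 11].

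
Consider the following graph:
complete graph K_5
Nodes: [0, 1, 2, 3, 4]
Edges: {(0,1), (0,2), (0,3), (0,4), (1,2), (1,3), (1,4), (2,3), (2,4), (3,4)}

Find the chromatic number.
Clique number ω(G) = 5 (lower bound: χ ≥ ω).
The clique on [0, 1, 2, 3, 4] has size 5, forcing χ ≥ 5, and the coloring below uses 5 colors, so χ(G) = 5.
A valid 5-coloring: color 1: [4]; color 2: [1]; color 3: [2]; color 4: [0]; color 5: [3].

χ(G) = 5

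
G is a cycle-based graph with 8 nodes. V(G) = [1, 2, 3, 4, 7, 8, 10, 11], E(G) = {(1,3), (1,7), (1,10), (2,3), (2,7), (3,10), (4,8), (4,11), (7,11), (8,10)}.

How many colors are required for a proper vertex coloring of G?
Clique number ω(G) = 3 (lower bound: χ ≥ ω).
The clique on [1, 3, 10] has size 3, forcing χ ≥ 3, and the coloring below uses 3 colors, so χ(G) = 3.
A valid 3-coloring: color 1: [4, 7, 10]; color 2: [1, 2, 8, 11]; color 3: [3].

χ(G) = 3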